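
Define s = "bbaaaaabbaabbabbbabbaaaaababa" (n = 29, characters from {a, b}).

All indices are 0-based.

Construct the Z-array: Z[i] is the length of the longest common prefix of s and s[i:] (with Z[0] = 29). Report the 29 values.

[29, 1, 0, 0, 0, 0, 0, 4, 1, 0, 0, 3, 1, 0, 2, 3, 1, 0, 8, 1, 0, 0, 0, 0, 0, 1, 0, 1, 0]

Z[0]=29
i=1: outside box; Z[1]=1 scan→box=[1,2)
i=2: outside box; Z[2]=0
i=3: outside box; Z[3]=0
i=4: outside box; Z[4]=0
i=5: outside box; Z[5]=0
i=6: outside box; Z[6]=0
i=7: outside box; Z[7]=4 scan→box=[7,11)
i=8: min(r-i=3, Z[1]=1)=1; Z[8]=1
i=9: min(r-i=2, Z[2]=0)=0; Z[9]=0
i=10: min(r-i=1, Z[3]=0)=0; Z[10]=0
i=11: outside box; Z[11]=3 scan→box=[11,14)
i=12: min(r-i=2, Z[1]=1)=1; Z[12]=1
i=13: min(r-i=1, Z[2]=0)=0; Z[13]=0
i=14: outside box; Z[14]=2 scan→box=[14,16)
i=15: min(r-i=1, Z[1]=1)=1; Z[15]=3 scan→box=[15,18)
i=16: min(r-i=2, Z[1]=1)=1; Z[16]=1
i=17: min(r-i=1, Z[2]=0)=0; Z[17]=0
i=18: outside box; Z[18]=8 scan→box=[18,26)
i=19: min(r-i=7, Z[1]=1)=1; Z[19]=1
i=20: min(r-i=6, Z[2]=0)=0; Z[20]=0
i=21: min(r-i=5, Z[3]=0)=0; Z[21]=0
i=22: min(r-i=4, Z[4]=0)=0; Z[22]=0
i=23: min(r-i=3, Z[5]=0)=0; Z[23]=0
i=24: min(r-i=2, Z[6]=0)=0; Z[24]=0
i=25: min(r-i=1, Z[7]=4)=1; Z[25]=1
i=26: outside box; Z[26]=0
i=27: outside box; Z[27]=1 scan→box=[27,28)
i=28: outside box; Z[28]=0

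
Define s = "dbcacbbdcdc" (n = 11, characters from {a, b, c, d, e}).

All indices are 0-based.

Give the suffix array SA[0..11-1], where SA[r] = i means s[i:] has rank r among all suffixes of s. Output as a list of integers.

rank→(start, suffix):
  0 → (3, 'acbbdcdc')
  1 → (5, 'bbdcdc')
  2 → (1, 'bcacbbdcdc')
  3 → (6, 'bdcdc')
  4 → (10, 'c')
  5 → (2, 'cacbbdcdc')
  6 → (4, 'cbbdcdc')
  7 → (8, 'cdc')
  8 → (0, 'dbcacbbdcdc')
  9 → (9, 'dc')
  10 → (7, 'dcdc')

[3, 5, 1, 6, 10, 2, 4, 8, 0, 9, 7]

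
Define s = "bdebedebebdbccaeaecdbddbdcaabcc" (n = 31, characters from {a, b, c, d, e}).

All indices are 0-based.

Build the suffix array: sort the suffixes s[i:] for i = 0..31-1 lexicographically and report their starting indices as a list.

rank | idx | suffix
   0 |  26 | aabcc
   1 |  27 | abcc
   2 |  14 | aeaecdbddbdcaabcc
   3 |  16 | aecdbddbdcaabcc
   4 |  28 | bcc
   5 |  11 | bccaeaecdbddbdcaabcc
   6 |   9 | bdbccaeaecdbddbdcaabcc
   7 |  23 | bdcaabcc
   8 |  20 | bddbdcaabcc
   9 |   0 | bdebedebebdbccaeaecdbddbdcaabcc
  10 |   7 | bebdbccaeaecdbddbdcaabcc
  11 |   3 | bedebebdbccaeaecdbddbdcaabcc
  12 |  30 | c
  13 |  25 | caabcc
  14 |  13 | caeaecdbddbdcaabcc
  15 |  29 | cc
  16 |  12 | ccaeaecdbddbdcaabcc
  17 |  18 | cdbddbdcaabcc
  18 |  10 | dbccaeaecdbddbdcaabcc
  19 |  22 | dbdcaabcc
  20 |  19 | dbddbdcaabcc
  21 |  24 | dcaabcc
  22 |  21 | ddbdcaabcc
  23 |   5 | debebdbccaeaecdbddbdcaabcc
  24 |   1 | debedebebdbccaeaecdbddbdcaabcc
  25 |  15 | eaecdbddbdcaabcc
  26 |   8 | ebdbccaeaecdbddbdcaabcc
  27 |   6 | ebebdbccaeaecdbddbdcaabcc
  28 |   2 | ebedebebdbccaeaecdbddbdcaabcc
  29 |  17 | ecdbddbdcaabcc
  30 |   4 | edebebdbccaeaecdbddbdcaabcc

[26, 27, 14, 16, 28, 11, 9, 23, 20, 0, 7, 3, 30, 25, 13, 29, 12, 18, 10, 22, 19, 24, 21, 5, 1, 15, 8, 6, 2, 17, 4]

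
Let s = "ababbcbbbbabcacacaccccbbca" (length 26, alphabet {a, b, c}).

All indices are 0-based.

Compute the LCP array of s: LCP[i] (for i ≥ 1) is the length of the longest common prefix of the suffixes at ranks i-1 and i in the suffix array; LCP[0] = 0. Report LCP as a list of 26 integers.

rank→(start, suffix):
  0 → (25, 'a')
  1 → (0, 'ababbcbbbbabcacacaccccbbca')
  2 → (2, 'abbcbbbbabcacacaccccbbca')
  3 → (10, 'abcacacaccccbbca')
  4 → (13, 'acacaccccbbca')
  5 → (15, 'acaccccbbca')
  6 → (17, 'accccbbca')
  7 → (1, 'babbcbbbbabcacacaccccbbca')
  8 → (9, 'babcacacaccccbbca')
  9 → (8, 'bbabcacacaccccbbca')
  10 → (7, 'bbbabcacacaccccbbca')
  11 → (6, 'bbbbabcacacaccccbbca')
  12 → (22, 'bbca')
  13 → (3, 'bbcbbbbabcacacaccccbbca')
  14 → (23, 'bca')
  15 → (11, 'bcacacaccccbbca')
  16 → (4, 'bcbbbbabcacacaccccbbca')
  17 → (24, 'ca')
  18 → (12, 'cacacaccccbbca')
  19 → (14, 'cacaccccbbca')
  20 → (16, 'caccccbbca')
  21 → (5, 'cbbbbabcacacaccccbbca')
  22 → (21, 'cbbca')
  23 → (20, 'ccbbca')
  24 → (19, 'cccbbca')
  25 → (18, 'ccccbbca')

SA = [25, 0, 2, 10, 13, 15, 17, 1, 9, 8, 7, 6, 22, 3, 23, 11, 4, 24, 12, 14, 16, 5, 21, 20, 19, 18]
i: (SA[i-1],SA[i]) lcp shared
  1: (25,0) 1 'a'
  2: (0,2) 2 'ab'
  3: (2,10) 2 'ab'
  4: (10,13) 1 'a'
  5: (13,15) 4 'acac'
  6: (15,17) 2 'ac'
  7: (17,1) 0 ''
  8: (1,9) 3 'bab'
  9: (9,8) 1 'b'
  10: (8,7) 2 'bb'
  11: (7,6) 3 'bbb'
  12: (6,22) 2 'bb'
  13: (22,3) 3 'bbc'
  14: (3,23) 1 'b'
  15: (23,11) 3 'bca'
  16: (11,4) 2 'bc'
  17: (4,24) 0 ''
  18: (24,12) 2 'ca'
  19: (12,14) 5 'cacac'
  20: (14,16) 3 'cac'
  21: (16,5) 1 'c'
  22: (5,21) 3 'cbb'
  23: (21,20) 1 'c'
  24: (20,19) 2 'cc'
  25: (19,18) 3 'ccc'

[0, 1, 2, 2, 1, 4, 2, 0, 3, 1, 2, 3, 2, 3, 1, 3, 2, 0, 2, 5, 3, 1, 3, 1, 2, 3]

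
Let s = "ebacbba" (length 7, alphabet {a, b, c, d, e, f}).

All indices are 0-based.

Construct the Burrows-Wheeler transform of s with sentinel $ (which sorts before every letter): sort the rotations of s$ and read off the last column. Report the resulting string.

rank  rotation  last
    0  $ebacbba  a
    1  a$ebacbb  b
    2  acbba$eb  b
    3  ba$ebacb  b
    4  bacbba$e  e
    5  bba$ebac  c
    6  cbba$eba  a
    7  ebacbba$  $

abbbeca$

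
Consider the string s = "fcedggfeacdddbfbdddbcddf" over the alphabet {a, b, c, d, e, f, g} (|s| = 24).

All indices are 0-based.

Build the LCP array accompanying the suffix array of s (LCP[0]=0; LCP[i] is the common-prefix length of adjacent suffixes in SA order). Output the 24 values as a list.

[0, 0, 1, 1, 0, 3, 1, 0, 2, 1, 3, 2, 4, 2, 1, 1, 0, 1, 0, 1, 1, 1, 0, 1]

rank | idx | suffix
   0 |   8 | acdddbfbdddbcddf
   1 |  19 | bcddf
   2 |  15 | bdddbcddf
   3 |  13 | bfbdddbcddf
   4 |   9 | cdddbfbdddbcddf
   5 |  20 | cddf
   6 |   1 | cedggfeacdddbfbdddbcddf
   7 |  18 | dbcddf
   8 |  12 | dbfbdddbcddf
   9 |  17 | ddbcddf
  10 |  11 | ddbfbdddbcddf
  11 |  16 | dddbcddf
  12 |  10 | dddbfbdddbcddf
  13 |  21 | ddf
  14 |  22 | df
  15 |   3 | dggfeacdddbfbdddbcddf
  16 |   7 | eacdddbfbdddbcddf
  17 |   2 | edggfeacdddbfbdddbcddf
  18 |  23 | f
  19 |  14 | fbdddbcddf
  20 |   0 | fcedggfeacdddbfbdddbcddf
  21 |   6 | feacdddbfbdddbcddf
  22 |   5 | gfeacdddbfbdddbcddf
  23 |   4 | ggfeacdddbfbdddbcddf

SA = [8, 19, 15, 13, 9, 20, 1, 18, 12, 17, 11, 16, 10, 21, 22, 3, 7, 2, 23, 14, 0, 6, 5, 4]
rank  pair      lcp
   1  s[8:],s[19:]  0  ''
   2  s[19:],s[15:]  1  'b'
   3  s[15:],s[13:]  1  'b'
   4  s[13:],s[9:]  0  ''
   5  s[9:],s[20:]  3  'cdd'
   6  s[20:],s[1:]  1  'c'
   7  s[1:],s[18:]  0  ''
   8  s[18:],s[12:]  2  'db'
   9  s[12:],s[17:]  1  'd'
  10  s[17:],s[11:]  3  'ddb'
  11  s[11:],s[16:]  2  'dd'
  12  s[16:],s[10:]  4  'dddb'
  13  s[10:],s[21:]  2  'dd'
  14  s[21:],s[22:]  1  'd'
  15  s[22:],s[3:]  1  'd'
  16  s[3:],s[7:]  0  ''
  17  s[7:],s[2:]  1  'e'
  18  s[2:],s[23:]  0  ''
  19  s[23:],s[14:]  1  'f'
  20  s[14:],s[0:]  1  'f'
  21  s[0:],s[6:]  1  'f'
  22  s[6:],s[5:]  0  ''
  23  s[5:],s[4:]  1  'g'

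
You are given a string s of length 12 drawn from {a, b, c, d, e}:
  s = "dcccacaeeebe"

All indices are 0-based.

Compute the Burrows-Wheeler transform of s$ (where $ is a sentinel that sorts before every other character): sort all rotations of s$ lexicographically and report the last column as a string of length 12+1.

rank  rotation       last
    0  $dcccacaeeebe  e
    1  acaeeebe$dccc  c
    2  aeeebe$dcccac  c
    3  be$dcccacaeee  e
    4  cacaeeebe$dcc  c
    5  caeeebe$dccca  a
    6  ccacaeeebe$dc  c
    7  cccacaeeebe$d  d
    8  dcccacaeeebe$  $
    9  e$dcccacaeeeb  b
   10  ebe$dcccacaee  e
   11  eebe$dcccacae  e
   12  eeebe$dcccaca  a

eccecacd$beea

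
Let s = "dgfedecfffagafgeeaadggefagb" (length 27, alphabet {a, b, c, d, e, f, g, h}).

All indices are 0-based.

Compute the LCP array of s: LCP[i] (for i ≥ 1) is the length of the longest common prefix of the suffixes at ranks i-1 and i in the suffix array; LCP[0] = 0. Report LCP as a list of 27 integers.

[0, 1, 1, 1, 2, 0, 0, 0, 1, 2, 0, 1, 1, 1, 1, 0, 3, 1, 1, 2, 1, 0, 1, 1, 2, 1, 1]

sorted suffixes:
  #0 SA[0]=17  'aadggefagb'
  #1 SA[1]=18  'adggefagb'
  #2 SA[2]=12  'afgeeaadggefagb'
  #3 SA[3]=10  'agafgeeaadggefagb'
  #4 SA[4]=24  'agb'
  #5 SA[5]=26  'b'
  #6 SA[6]=6  'cfffagafgeeaadggefagb'
  #7 SA[7]=4  'decfffagafgeeaadggefagb'
  #8 SA[8]=0  'dgfedecfffagafgeeaadggefagb'
  #9 SA[9]=19  'dggefagb'
  #10 SA[10]=16  'eaadggefagb'
  #11 SA[11]=5  'ecfffagafgeeaadggefagb'
  #12 SA[12]=3  'edecfffagafgeeaadggefagb'
  #13 SA[13]=15  'eeaadggefagb'
  #14 SA[14]=22  'efagb'
  #15 SA[15]=9  'fagafgeeaadggefagb'
  #16 SA[16]=23  'fagb'
  #17 SA[17]=2  'fedecfffagafgeeaadggefagb'
  #18 SA[18]=8  'ffagafgeeaadggefagb'
  #19 SA[19]=7  'fffagafgeeaadggefagb'
  #20 SA[20]=13  'fgeeaadggefagb'
  #21 SA[21]=11  'gafgeeaadggefagb'
  #22 SA[22]=25  'gb'
  #23 SA[23]=14  'geeaadggefagb'
  #24 SA[24]=21  'gefagb'
  #25 SA[25]=1  'gfedecfffagafgeeaadggefagb'
  #26 SA[26]=20  'ggefagb'

SA = [17, 18, 12, 10, 24, 26, 6, 4, 0, 19, 16, 5, 3, 15, 22, 9, 23, 2, 8, 7, 13, 11, 25, 14, 21, 1, 20]
rank  pair      lcp
   1  s[17:],s[18:]  1  'a'
   2  s[18:],s[12:]  1  'a'
   3  s[12:],s[10:]  1  'a'
   4  s[10:],s[24:]  2  'ag'
   5  s[24:],s[26:]  0  ''
   6  s[26:],s[6:]  0  ''
   7  s[6:],s[4:]  0  ''
   8  s[4:],s[0:]  1  'd'
   9  s[0:],s[19:]  2  'dg'
  10  s[19:],s[16:]  0  ''
  11  s[16:],s[5:]  1  'e'
  12  s[5:],s[3:]  1  'e'
  13  s[3:],s[15:]  1  'e'
  14  s[15:],s[22:]  1  'e'
  15  s[22:],s[9:]  0  ''
  16  s[9:],s[23:]  3  'fag'
  17  s[23:],s[2:]  1  'f'
  18  s[2:],s[8:]  1  'f'
  19  s[8:],s[7:]  2  'ff'
  20  s[7:],s[13:]  1  'f'
  21  s[13:],s[11:]  0  ''
  22  s[11:],s[25:]  1  'g'
  23  s[25:],s[14:]  1  'g'
  24  s[14:],s[21:]  2  'ge'
  25  s[21:],s[1:]  1  'g'
  26  s[1:],s[20:]  1  'g'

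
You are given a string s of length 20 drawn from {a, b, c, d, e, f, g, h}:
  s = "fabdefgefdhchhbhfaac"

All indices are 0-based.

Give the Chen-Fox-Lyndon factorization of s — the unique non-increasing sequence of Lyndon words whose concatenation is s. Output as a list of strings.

["f", "abdefgefdhchhbhf", "aac"]

emit factor 1: 'f' (i=0, period=1)
emit factor 2: 'abdefgefdhchhbhf' (i=1, period=16)
emit factor 3: 'aac' (i=17, period=3)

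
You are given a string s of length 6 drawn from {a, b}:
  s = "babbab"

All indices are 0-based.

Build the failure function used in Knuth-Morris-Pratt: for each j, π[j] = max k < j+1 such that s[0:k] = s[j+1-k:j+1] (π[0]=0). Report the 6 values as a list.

[0, 0, 1, 1, 2, 3]

π[0] = 0
j=1 s[j]='a': π[1]=0 (border '')
j=2 s[j]='b': π[2]=1 (border 'b')
j=3 s[j]='b': k: 1→0; π[3]=1 (border 'b')
j=4 s[j]='a': π[4]=2 (border 'ba')
j=5 s[j]='b': π[5]=3 (border 'bab')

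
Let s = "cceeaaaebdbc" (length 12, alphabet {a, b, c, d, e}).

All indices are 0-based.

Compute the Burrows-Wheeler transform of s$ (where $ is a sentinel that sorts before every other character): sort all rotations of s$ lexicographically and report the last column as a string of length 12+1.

ceaadeb$cbeac

rank  rotation       last
    0  $cceeaaaebdbc  c
    1  aaaebdbc$ccee  e
    2  aaebdbc$cceea  a
    3  aebdbc$cceeaa  a
    4  bc$cceeaaaebd  d
    5  bdbc$cceeaaae  e
    6  c$cceeaaaebdb  b
    7  cceeaaaebdbc$  $
    8  ceeaaaebdbc$c  c
    9  dbc$cceeaaaeb  b
   10  eaaaebdbc$cce  e
   11  ebdbc$cceeaaa  a
   12  eeaaaebdbc$cc  c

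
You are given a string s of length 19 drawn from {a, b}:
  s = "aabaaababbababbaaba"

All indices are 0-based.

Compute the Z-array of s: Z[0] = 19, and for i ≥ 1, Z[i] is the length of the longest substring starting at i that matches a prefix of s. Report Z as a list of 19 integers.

Z[0]=19
i=1: outside box; Z[1]=1 scan→box=[1,2)
i=2: outside box; Z[2]=0
i=3: outside box; Z[3]=2 scan→box=[3,5)
i=4: min(r-i=1, Z[1]=1)=1; Z[4]=4 scan→box=[4,8)
i=5: min(r-i=3, Z[1]=1)=1; Z[5]=1
i=6: min(r-i=2, Z[2]=0)=0; Z[6]=0
i=7: min(r-i=1, Z[3]=2)=1; Z[7]=1
i=8: outside box; Z[8]=0
i=9: outside box; Z[9]=0
i=10: outside box; Z[10]=1 scan→box=[10,11)
i=11: outside box; Z[11]=0
i=12: outside box; Z[12]=1 scan→box=[12,13)
i=13: outside box; Z[13]=0
i=14: outside box; Z[14]=0
i=15: outside box; Z[15]=4 scan→box=[15,19)
i=16: min(r-i=3, Z[1]=1)=1; Z[16]=1
i=17: min(r-i=2, Z[2]=0)=0; Z[17]=0
i=18: min(r-i=1, Z[3]=2)=1; Z[18]=1

[19, 1, 0, 2, 4, 1, 0, 1, 0, 0, 1, 0, 1, 0, 0, 4, 1, 0, 1]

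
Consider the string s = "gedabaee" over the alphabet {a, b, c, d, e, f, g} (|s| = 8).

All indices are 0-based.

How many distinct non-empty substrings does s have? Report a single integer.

33

rank | idx | suffix
   0 |   3 | abaee
   1 |   5 | aee
   2 |   4 | baee
   3 |   2 | dabaee
   4 |   7 | e
   5 |   1 | edabaee
   6 |   6 | ee
   7 |   0 | gedabaee

SA = [3, 5, 4, 2, 7, 1, 6, 0]
i: (SA[i-1],SA[i]) lcp shared
  1: (3,5) 1 'a'
  2: (5,4) 0 ''
  3: (4,2) 0 ''
  4: (2,7) 0 ''
  5: (7,1) 1 'e'
  6: (1,6) 1 'e'
  7: (6,0) 0 ''

n(n+1)/2 = 8·9/2 = 36
Σ LCP = 0 + 1 + 0 + 0 + 0 + 1 + 1 + 0 = 3
distinct = 36 − 3 = 33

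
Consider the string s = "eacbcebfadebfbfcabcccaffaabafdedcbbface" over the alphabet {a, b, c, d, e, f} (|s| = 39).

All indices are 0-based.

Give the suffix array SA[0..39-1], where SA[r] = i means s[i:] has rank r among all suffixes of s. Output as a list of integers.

sorted suffixes:
  #0 SA[0]=24  'aabafdedcbbface'
  #1 SA[1]=25  'abafdedcbbface'
  #2 SA[2]=16  'abcccaffaabafdedcbbface'
  #3 SA[3]=1  'acbcebfadebfbfcabcccaffaabafdedcbbface'
  #4 SA[4]=36  'ace'
  #5 SA[5]=8  'adebfbfcabcccaffaabafdedcbbface'
  #6 SA[6]=27  'afdedcbbface'
  #7 SA[7]=21  'affaabafdedcbbface'
  #8 SA[8]=26  'bafdedcbbface'
  #9 SA[9]=33  'bbface'
  #10 SA[10]=17  'bcccaffaabafdedcbbface'
  #11 SA[11]=3  'bcebfadebfbfcabcccaffaabafdedcbbface'
  #12 SA[12]=34  'bface'
  #13 SA[13]=6  'bfadebfbfcabcccaffaabafdedcbbface'
  #14 SA[14]=11  'bfbfcabcccaffaabafdedcbbface'
  #15 SA[15]=13  'bfcabcccaffaabafdedcbbface'
  #16 SA[16]=15  'cabcccaffaabafdedcbbface'
  #17 SA[17]=20  'caffaabafdedcbbface'
  #18 SA[18]=32  'cbbface'
  #19 SA[19]=2  'cbcebfadebfbfcabcccaffaabafdedcbbface'
  #20 SA[20]=19  'ccaffaabafdedcbbface'
  #21 SA[21]=18  'cccaffaabafdedcbbface'
  #22 SA[22]=37  'ce'
  #23 SA[23]=4  'cebfadebfbfcabcccaffaabafdedcbbface'
  #24 SA[24]=31  'dcbbface'
  #25 SA[25]=9  'debfbfcabcccaffaabafdedcbbface'
  #26 SA[26]=29  'dedcbbface'
  #27 SA[27]=38  'e'
  #28 SA[28]=0  'eacbcebfadebfbfcabcccaffaabafdedcbbface'
  #29 SA[29]=5  'ebfadebfbfcabcccaffaabafdedcbbface'
  #30 SA[30]=10  'ebfbfcabcccaffaabafdedcbbface'
  #31 SA[31]=30  'edcbbface'
  #32 SA[32]=23  'faabafdedcbbface'
  #33 SA[33]=35  'face'
  #34 SA[34]=7  'fadebfbfcabcccaffaabafdedcbbface'
  #35 SA[35]=12  'fbfcabcccaffaabafdedcbbface'
  #36 SA[36]=14  'fcabcccaffaabafdedcbbface'
  #37 SA[37]=28  'fdedcbbface'
  #38 SA[38]=22  'ffaabafdedcbbface'

[24, 25, 16, 1, 36, 8, 27, 21, 26, 33, 17, 3, 34, 6, 11, 13, 15, 20, 32, 2, 19, 18, 37, 4, 31, 9, 29, 38, 0, 5, 10, 30, 23, 35, 7, 12, 14, 28, 22]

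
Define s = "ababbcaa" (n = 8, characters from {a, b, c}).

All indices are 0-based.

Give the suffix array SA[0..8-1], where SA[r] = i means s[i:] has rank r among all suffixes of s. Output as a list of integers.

[7, 6, 0, 2, 1, 3, 4, 5]

rank→(start, suffix):
  0 → (7, 'a')
  1 → (6, 'aa')
  2 → (0, 'ababbcaa')
  3 → (2, 'abbcaa')
  4 → (1, 'babbcaa')
  5 → (3, 'bbcaa')
  6 → (4, 'bcaa')
  7 → (5, 'caa')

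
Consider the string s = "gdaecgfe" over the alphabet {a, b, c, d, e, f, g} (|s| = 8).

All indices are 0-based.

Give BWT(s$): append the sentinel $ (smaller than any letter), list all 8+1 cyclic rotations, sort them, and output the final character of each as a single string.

rank  rotation   last
    0  $gdaecgfe  e
    1  aecgfe$gd  d
    2  cgfe$gdae  e
    3  daecgfe$g  g
    4  e$gdaecgf  f
    5  ecgfe$gda  a
    6  fe$gdaecg  g
    7  gdaecgfe$  $
    8  gfe$gdaec  c

edegfag$c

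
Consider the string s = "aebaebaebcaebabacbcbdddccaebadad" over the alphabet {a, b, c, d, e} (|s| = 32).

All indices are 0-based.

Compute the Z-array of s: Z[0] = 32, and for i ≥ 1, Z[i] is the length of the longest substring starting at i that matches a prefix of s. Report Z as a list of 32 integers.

[32, 0, 0, 6, 0, 0, 3, 0, 0, 0, 4, 0, 0, 1, 0, 1, 0, 0, 0, 0, 0, 0, 0, 0, 0, 4, 0, 0, 1, 0, 1, 0]

Z[0]=32
i=1: i≥r, start 0; Z[1]=0
i=2: i≥r, start 0; Z[2]=0
i=3: i≥r, start 0; Z[3]=6 scan→box=[3,9)
i=4: min(r-i=5, Z[1]=0)=0; Z[4]=0
i=5: min(r-i=4, Z[2]=0)=0; Z[5]=0
i=6: min(r-i=3, Z[3]=6)=3; Z[6]=3
i=7: min(r-i=2, Z[4]=0)=0; Z[7]=0
i=8: min(r-i=1, Z[5]=0)=0; Z[8]=0
i=9: i≥r, start 0; Z[9]=0
i=10: i≥r, start 0; Z[10]=4 scan→box=[10,14)
i=11: min(r-i=3, Z[1]=0)=0; Z[11]=0
i=12: min(r-i=2, Z[2]=0)=0; Z[12]=0
i=13: min(r-i=1, Z[3]=6)=1; Z[13]=1
i=14: i≥r, start 0; Z[14]=0
i=15: i≥r, start 0; Z[15]=1 scan→box=[15,16)
i=16: i≥r, start 0; Z[16]=0
i=17: i≥r, start 0; Z[17]=0
i=18: i≥r, start 0; Z[18]=0
i=19: i≥r, start 0; Z[19]=0
i=20: i≥r, start 0; Z[20]=0
i=21: i≥r, start 0; Z[21]=0
i=22: i≥r, start 0; Z[22]=0
i=23: i≥r, start 0; Z[23]=0
i=24: i≥r, start 0; Z[24]=0
i=25: i≥r, start 0; Z[25]=4 scan→box=[25,29)
i=26: min(r-i=3, Z[1]=0)=0; Z[26]=0
i=27: min(r-i=2, Z[2]=0)=0; Z[27]=0
i=28: min(r-i=1, Z[3]=6)=1; Z[28]=1
i=29: i≥r, start 0; Z[29]=0
i=30: i≥r, start 0; Z[30]=1 scan→box=[30,31)
i=31: i≥r, start 0; Z[31]=0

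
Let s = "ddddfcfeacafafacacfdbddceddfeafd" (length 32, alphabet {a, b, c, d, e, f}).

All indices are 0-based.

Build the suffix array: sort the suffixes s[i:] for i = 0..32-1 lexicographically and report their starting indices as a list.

[14, 8, 16, 12, 10, 29, 20, 15, 9, 23, 17, 5, 31, 19, 22, 21, 0, 1, 2, 25, 3, 26, 7, 28, 24, 13, 11, 4, 30, 18, 6, 27]

rank | idx | suffix
   0 |  14 | acacfdbddceddfeafd
   1 |   8 | acafafacacfdbddceddfeafd
   2 |  16 | acfdbddceddfeafd
   3 |  12 | afacacfdbddceddfeafd
   4 |  10 | afafacacfdbddceddfeafd
   5 |  29 | afd
   6 |  20 | bddceddfeafd
   7 |  15 | cacfdbddceddfeafd
   8 |   9 | cafafacacfdbddceddfeafd
   9 |  23 | ceddfeafd
  10 |  17 | cfdbddceddfeafd
  11 |   5 | cfeacafafacacfdbddceddfeafd
  12 |  31 | d
  13 |  19 | dbddceddfeafd
  14 |  22 | dceddfeafd
  15 |  21 | ddceddfeafd
  16 |   0 | ddddfcfeacafafacacfdbddceddfeafd
  17 |   1 | dddfcfeacafafacacfdbddceddfeafd
  18 |   2 | ddfcfeacafafacacfdbddceddfeafd
  19 |  25 | ddfeafd
  20 |   3 | dfcfeacafafacacfdbddceddfeafd
  21 |  26 | dfeafd
  22 |   7 | eacafafacacfdbddceddfeafd
  23 |  28 | eafd
  24 |  24 | eddfeafd
  25 |  13 | facacfdbddceddfeafd
  26 |  11 | fafacacfdbddceddfeafd
  27 |   4 | fcfeacafafacacfdbddceddfeafd
  28 |  30 | fd
  29 |  18 | fdbddceddfeafd
  30 |   6 | feacafafacacfdbddceddfeafd
  31 |  27 | feafd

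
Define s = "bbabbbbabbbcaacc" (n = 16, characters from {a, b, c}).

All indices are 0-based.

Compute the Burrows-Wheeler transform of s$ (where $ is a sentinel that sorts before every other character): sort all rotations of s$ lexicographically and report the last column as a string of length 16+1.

rank  rotation           last
    0  $bbabbbbabbbcaacc  c
    1  aacc$bbabbbbabbbc  c
    2  abbbbabbbcaacc$bb  b
    3  abbbcaacc$bbabbbb  b
    4  acc$bbabbbbabbbca  a
    5  babbbbabbbcaacc$b  b
    6  babbbcaacc$bbabbb  b
    7  bbabbbbabbbcaacc$  $
    8  bbabbbcaacc$bbabb  b
    9  bbbabbbcaacc$bbab  b
   10  bbbbabbbcaacc$bba  a
   11  bbbcaacc$bbabbbba  a
   12  bbcaacc$bbabbbbab  b
   13  bcaacc$bbabbbbabb  b
   14  c$bbabbbbabbbcaac  c
   15  caacc$bbabbbbabbb  b
   16  cc$bbabbbbabbbcaa  a

ccbbabb$bbaabbcba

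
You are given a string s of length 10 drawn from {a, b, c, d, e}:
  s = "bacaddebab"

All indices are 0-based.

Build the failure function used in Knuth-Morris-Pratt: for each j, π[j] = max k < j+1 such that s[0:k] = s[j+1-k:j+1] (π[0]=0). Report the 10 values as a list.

π[0] = 0
j=1 s[j]='a': π[1]=0 (border '')
j=2 s[j]='c': π[2]=0 (border '')
j=3 s[j]='a': π[3]=0 (border '')
j=4 s[j]='d': π[4]=0 (border '')
j=5 s[j]='d': π[5]=0 (border '')
j=6 s[j]='e': π[6]=0 (border '')
j=7 s[j]='b': π[7]=1 (border 'b')
j=8 s[j]='a': π[8]=2 (border 'ba')
j=9 s[j]='b': k: 2→0; π[9]=1 (border 'b')

[0, 0, 0, 0, 0, 0, 0, 1, 2, 1]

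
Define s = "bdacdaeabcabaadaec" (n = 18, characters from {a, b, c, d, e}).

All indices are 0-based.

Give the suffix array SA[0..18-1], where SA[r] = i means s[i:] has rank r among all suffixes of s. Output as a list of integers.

rank→(start, suffix):
  0 → (12, 'aadaec')
  1 → (10, 'abaadaec')
  2 → (7, 'abcabaadaec')
  3 → (2, 'acdaeabcabaadaec')
  4 → (13, 'adaec')
  5 → (5, 'aeabcabaadaec')
  6 → (15, 'aec')
  7 → (11, 'baadaec')
  8 → (8, 'bcabaadaec')
  9 → (0, 'bdacdaeabcabaadaec')
  10 → (17, 'c')
  11 → (9, 'cabaadaec')
  12 → (3, 'cdaeabcabaadaec')
  13 → (1, 'dacdaeabcabaadaec')
  14 → (4, 'daeabcabaadaec')
  15 → (14, 'daec')
  16 → (6, 'eabcabaadaec')
  17 → (16, 'ec')

[12, 10, 7, 2, 13, 5, 15, 11, 8, 0, 17, 9, 3, 1, 4, 14, 6, 16]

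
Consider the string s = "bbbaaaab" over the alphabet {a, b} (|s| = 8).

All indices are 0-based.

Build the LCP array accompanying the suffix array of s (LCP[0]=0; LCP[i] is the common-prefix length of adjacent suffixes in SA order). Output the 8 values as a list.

[0, 3, 2, 1, 0, 1, 1, 2]

sorted suffixes:
  #0 SA[0]=3  'aaaab'
  #1 SA[1]=4  'aaab'
  #2 SA[2]=5  'aab'
  #3 SA[3]=6  'ab'
  #4 SA[4]=7  'b'
  #5 SA[5]=2  'baaaab'
  #6 SA[6]=1  'bbaaaab'
  #7 SA[7]=0  'bbbaaaab'

SA = [3, 4, 5, 6, 7, 2, 1, 0]
[i] adj suffixes → lcp
  [1] 3/4 → 3 ('aaa')
  [2] 4/5 → 2 ('aa')
  [3] 5/6 → 1 ('a')
  [4] 6/7 → 0 ('')
  [5] 7/2 → 1 ('b')
  [6] 2/1 → 1 ('b')
  [7] 1/0 → 2 ('bb')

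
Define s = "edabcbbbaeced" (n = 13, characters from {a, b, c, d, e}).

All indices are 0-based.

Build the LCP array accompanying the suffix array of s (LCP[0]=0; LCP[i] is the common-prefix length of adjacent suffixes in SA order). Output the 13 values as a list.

[0, 1, 0, 1, 2, 1, 0, 1, 0, 1, 0, 1, 2]

sorted suffixes:
  #0 SA[0]=2  'abcbbbaeced'
  #1 SA[1]=8  'aeced'
  #2 SA[2]=7  'baeced'
  #3 SA[3]=6  'bbaeced'
  #4 SA[4]=5  'bbbaeced'
  #5 SA[5]=3  'bcbbbaeced'
  #6 SA[6]=4  'cbbbaeced'
  #7 SA[7]=10  'ced'
  #8 SA[8]=12  'd'
  #9 SA[9]=1  'dabcbbbaeced'
  #10 SA[10]=9  'eced'
  #11 SA[11]=11  'ed'
  #12 SA[12]=0  'edabcbbbaeced'

SA = [2, 8, 7, 6, 5, 3, 4, 10, 12, 1, 9, 11, 0]
i: (SA[i-1],SA[i]) lcp shared
  1: (2,8) 1 'a'
  2: (8,7) 0 ''
  3: (7,6) 1 'b'
  4: (6,5) 2 'bb'
  5: (5,3) 1 'b'
  6: (3,4) 0 ''
  7: (4,10) 1 'c'
  8: (10,12) 0 ''
  9: (12,1) 1 'd'
  10: (1,9) 0 ''
  11: (9,11) 1 'e'
  12: (11,0) 2 'ed'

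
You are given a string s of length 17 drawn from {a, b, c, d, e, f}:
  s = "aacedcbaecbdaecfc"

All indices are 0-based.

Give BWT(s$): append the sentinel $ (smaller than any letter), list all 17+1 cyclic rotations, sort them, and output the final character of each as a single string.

c$abdccfdeaebeaacc

rank  rotation            last
    0  $aacedcbaecbdaecfc  c
    1  aacedcbaecbdaecfc$  $
    2  acedcbaecbdaecfc$a  a
    3  aecbdaecfc$aacedcb  b
    4  aecfc$aacedcbaecbd  d
    5  baecbdaecfc$aacedc  c
    6  bdaecfc$aacedcbaec  c
    7  c$aacedcbaecbdaecf  f
    8  cbaecbdaecfc$aaced  d
    9  cbdaecfc$aacedcbae  e
   10  cedcbaecbdaecfc$aa  a
   11  cfc$aacedcbaecbdae  e
   12  daecfc$aacedcbaecb  b
   13  dcbaecbdaecfc$aace  e
   14  ecbdaecfc$aacedcba  a
   15  ecfc$aacedcbaecbda  a
   16  edcbaecbdaecfc$aac  c
   17  fc$aacedcbaecbdaec  c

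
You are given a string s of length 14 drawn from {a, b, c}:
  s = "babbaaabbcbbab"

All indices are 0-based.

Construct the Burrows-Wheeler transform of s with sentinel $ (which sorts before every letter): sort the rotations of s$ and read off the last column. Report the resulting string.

bbabbaabb$acabb

rank  rotation         last
    0  $babbaaabbcbbab  b
    1  aaabbcbbab$babb  b
    2  aabbcbbab$babba  a
    3  ab$babbaaabbcbb  b
    4  abbaaabbcbbab$b  b
    5  abbcbbab$babbaa  a
    6  b$babbaaabbcbba  a
    7  baaabbcbbab$bab  b
    8  bab$babbaaabbcb  b
    9  babbaaabbcbbab$  $
   10  bbaaabbcbbab$ba  a
   11  bbab$babbaaabbc  c
   12  bbcbbab$babbaaa  a
   13  bcbbab$babbaaab  b
   14  cbbab$babbaaabb  b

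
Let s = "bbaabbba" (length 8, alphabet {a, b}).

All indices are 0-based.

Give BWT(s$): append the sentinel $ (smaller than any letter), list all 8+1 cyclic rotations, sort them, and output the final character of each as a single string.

abbabbb$a

rank  rotation   last
    0  $bbaabbba  a
    1  a$bbaabbb  b
    2  aabbba$bb  b
    3  abbba$bba  a
    4  ba$bbaabb  b
    5  baabbba$b  b
    6  bba$bbaab  b
    7  bbaabbba$  $
    8  bbba$bbaa  a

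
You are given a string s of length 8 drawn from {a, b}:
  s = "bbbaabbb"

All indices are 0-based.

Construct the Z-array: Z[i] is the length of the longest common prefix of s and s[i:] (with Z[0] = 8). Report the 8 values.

[8, 2, 1, 0, 0, 3, 2, 1]

Z[0]=8
i=1: i≥r, start 0; Z[1]=2 scan→box=[1,3)
i=2: min(r-i=1, Z[1]=2)=1; Z[2]=1
i=3: i≥r, start 0; Z[3]=0
i=4: i≥r, start 0; Z[4]=0
i=5: i≥r, start 0; Z[5]=3 scan→box=[5,8)
i=6: min(r-i=2, Z[1]=2)=2; Z[6]=2
i=7: min(r-i=1, Z[2]=1)=1; Z[7]=1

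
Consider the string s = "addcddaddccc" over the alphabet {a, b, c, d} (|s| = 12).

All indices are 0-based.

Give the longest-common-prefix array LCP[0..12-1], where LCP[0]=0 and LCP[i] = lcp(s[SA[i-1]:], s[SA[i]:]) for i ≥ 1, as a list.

[0, 4, 0, 1, 2, 1, 0, 1, 2, 1, 2, 3]

rank→(start, suffix):
  0 → (6, 'addccc')
  1 → (0, 'addcddaddccc')
  2 → (11, 'c')
  3 → (10, 'cc')
  4 → (9, 'ccc')
  5 → (3, 'cddaddccc')
  6 → (5, 'daddccc')
  7 → (8, 'dccc')
  8 → (2, 'dcddaddccc')
  9 → (4, 'ddaddccc')
  10 → (7, 'ddccc')
  11 → (1, 'ddcddaddccc')

SA = [6, 0, 11, 10, 9, 3, 5, 8, 2, 4, 7, 1]
i: (SA[i-1],SA[i]) lcp shared
  1: (6,0) 4 'addc'
  2: (0,11) 0 ''
  3: (11,10) 1 'c'
  4: (10,9) 2 'cc'
  5: (9,3) 1 'c'
  6: (3,5) 0 ''
  7: (5,8) 1 'd'
  8: (8,2) 2 'dc'
  9: (2,4) 1 'd'
  10: (4,7) 2 'dd'
  11: (7,1) 3 'ddc'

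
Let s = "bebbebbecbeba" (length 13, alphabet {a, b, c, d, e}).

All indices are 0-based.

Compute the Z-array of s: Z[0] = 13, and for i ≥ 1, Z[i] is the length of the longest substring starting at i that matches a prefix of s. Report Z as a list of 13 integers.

Z[0]=13
i=1: fresh scan; Z[1]=0
i=2: fresh scan; Z[2]=1 scan→box=[2,3)
i=3: fresh scan; Z[3]=5 scan→box=[3,8)
i=4: min(r-i=4, Z[1]=0)=0; Z[4]=0
i=5: min(r-i=3, Z[2]=1)=1; Z[5]=1
i=6: min(r-i=2, Z[3]=5)=2; Z[6]=2
i=7: min(r-i=1, Z[4]=0)=0; Z[7]=0
i=8: fresh scan; Z[8]=0
i=9: fresh scan; Z[9]=3 scan→box=[9,12)
i=10: min(r-i=2, Z[1]=0)=0; Z[10]=0
i=11: min(r-i=1, Z[2]=1)=1; Z[11]=1
i=12: fresh scan; Z[12]=0

[13, 0, 1, 5, 0, 1, 2, 0, 0, 3, 0, 1, 0]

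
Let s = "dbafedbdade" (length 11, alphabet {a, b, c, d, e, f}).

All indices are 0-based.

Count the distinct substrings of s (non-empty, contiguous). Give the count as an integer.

59

rank→(start, suffix):
  0 → (8, 'ade')
  1 → (2, 'afedbdade')
  2 → (1, 'bafedbdade')
  3 → (6, 'bdade')
  4 → (7, 'dade')
  5 → (0, 'dbafedbdade')
  6 → (5, 'dbdade')
  7 → (9, 'de')
  8 → (10, 'e')
  9 → (4, 'edbdade')
  10 → (3, 'fedbdade')

SA = [8, 2, 1, 6, 7, 0, 5, 9, 10, 4, 3]
[i] adj suffixes → lcp
  [1] 8/2 → 1 ('a')
  [2] 2/1 → 0 ('')
  [3] 1/6 → 1 ('b')
  [4] 6/7 → 0 ('')
  [5] 7/0 → 1 ('d')
  [6] 0/5 → 2 ('db')
  [7] 5/9 → 1 ('d')
  [8] 9/10 → 0 ('')
  [9] 10/4 → 1 ('e')
  [10] 4/3 → 0 ('')

n(n+1)/2 = 11·12/2 = 66
Σ LCP = 0 + 1 + 0 + 1 + 0 + 1 + 2 + 1 + 0 + 1 + 0 = 7
distinct = 66 − 7 = 59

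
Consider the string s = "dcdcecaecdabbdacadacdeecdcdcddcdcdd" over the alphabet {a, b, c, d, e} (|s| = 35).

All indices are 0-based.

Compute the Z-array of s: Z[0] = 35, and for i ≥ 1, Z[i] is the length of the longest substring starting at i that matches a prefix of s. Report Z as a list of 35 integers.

[35, 0, 2, 0, 0, 0, 0, 0, 0, 1, 0, 0, 0, 1, 0, 0, 0, 1, 0, 0, 1, 0, 0, 0, 4, 0, 3, 0, 1, 4, 0, 3, 0, 1, 1]

Z[0]=35
i=1: fresh scan; Z[1]=0
i=2: fresh scan; Z[2]=2 scan→box=[2,4)
i=3: min(r-i=1, Z[1]=0)=0; Z[3]=0
i=4: fresh scan; Z[4]=0
i=5: fresh scan; Z[5]=0
i=6: fresh scan; Z[6]=0
i=7: fresh scan; Z[7]=0
i=8: fresh scan; Z[8]=0
i=9: fresh scan; Z[9]=1 scan→box=[9,10)
i=10: fresh scan; Z[10]=0
i=11: fresh scan; Z[11]=0
i=12: fresh scan; Z[12]=0
i=13: fresh scan; Z[13]=1 scan→box=[13,14)
i=14: fresh scan; Z[14]=0
i=15: fresh scan; Z[15]=0
i=16: fresh scan; Z[16]=0
i=17: fresh scan; Z[17]=1 scan→box=[17,18)
i=18: fresh scan; Z[18]=0
i=19: fresh scan; Z[19]=0
i=20: fresh scan; Z[20]=1 scan→box=[20,21)
i=21: fresh scan; Z[21]=0
i=22: fresh scan; Z[22]=0
i=23: fresh scan; Z[23]=0
i=24: fresh scan; Z[24]=4 scan→box=[24,28)
i=25: min(r-i=3, Z[1]=0)=0; Z[25]=0
i=26: min(r-i=2, Z[2]=2)=2; Z[26]=3 scan→box=[26,29)
i=27: min(r-i=2, Z[1]=0)=0; Z[27]=0
i=28: min(r-i=1, Z[2]=2)=1; Z[28]=1
i=29: fresh scan; Z[29]=4 scan→box=[29,33)
i=30: min(r-i=3, Z[1]=0)=0; Z[30]=0
i=31: min(r-i=2, Z[2]=2)=2; Z[31]=3 scan→box=[31,34)
i=32: min(r-i=2, Z[1]=0)=0; Z[32]=0
i=33: min(r-i=1, Z[2]=2)=1; Z[33]=1
i=34: fresh scan; Z[34]=1 scan→box=[34,35)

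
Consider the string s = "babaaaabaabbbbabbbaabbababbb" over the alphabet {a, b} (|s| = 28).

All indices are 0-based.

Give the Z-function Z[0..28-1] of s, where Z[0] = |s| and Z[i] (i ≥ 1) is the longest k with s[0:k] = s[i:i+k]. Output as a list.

[28, 0, 2, 0, 0, 0, 0, 2, 0, 0, 1, 1, 1, 3, 0, 1, 1, 2, 0, 0, 1, 4, 0, 3, 0, 1, 1, 1]

Z[0]=28
i=1: i≥r, start 0; Z[1]=0
i=2: i≥r, start 0; Z[2]=2 extend→box=[2,4)
i=3: min(r-i=1, Z[1]=0)=0; Z[3]=0
i=4: i≥r, start 0; Z[4]=0
i=5: i≥r, start 0; Z[5]=0
i=6: i≥r, start 0; Z[6]=0
i=7: i≥r, start 0; Z[7]=2 extend→box=[7,9)
i=8: min(r-i=1, Z[1]=0)=0; Z[8]=0
i=9: i≥r, start 0; Z[9]=0
i=10: i≥r, start 0; Z[10]=1 extend→box=[10,11)
i=11: i≥r, start 0; Z[11]=1 extend→box=[11,12)
i=12: i≥r, start 0; Z[12]=1 extend→box=[12,13)
i=13: i≥r, start 0; Z[13]=3 extend→box=[13,16)
i=14: min(r-i=2, Z[1]=0)=0; Z[14]=0
i=15: min(r-i=1, Z[2]=2)=1; Z[15]=1
i=16: i≥r, start 0; Z[16]=1 extend→box=[16,17)
i=17: i≥r, start 0; Z[17]=2 extend→box=[17,19)
i=18: min(r-i=1, Z[1]=0)=0; Z[18]=0
i=19: i≥r, start 0; Z[19]=0
i=20: i≥r, start 0; Z[20]=1 extend→box=[20,21)
i=21: i≥r, start 0; Z[21]=4 extend→box=[21,25)
i=22: min(r-i=3, Z[1]=0)=0; Z[22]=0
i=23: min(r-i=2, Z[2]=2)=2; Z[23]=3 extend→box=[23,26)
i=24: min(r-i=2, Z[1]=0)=0; Z[24]=0
i=25: min(r-i=1, Z[2]=2)=1; Z[25]=1
i=26: i≥r, start 0; Z[26]=1 extend→box=[26,27)
i=27: i≥r, start 0; Z[27]=1 extend→box=[27,28)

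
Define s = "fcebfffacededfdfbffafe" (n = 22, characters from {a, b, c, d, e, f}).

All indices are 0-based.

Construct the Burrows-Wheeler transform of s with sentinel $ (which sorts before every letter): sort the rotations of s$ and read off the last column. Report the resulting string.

efffefaefefccdffd$dafbb

rank  rotation                 last
    0  $fcebfffacededfdfbffafe  e
    1  acededfdfbffafe$fcebfff  f
    2  afe$fcebfffacededfdfbff  f
    3  bffafe$fcebfffacededfdf  f
    4  bfffacededfdfbffafe$fce  e
    5  cebfffacededfdfbffafe$f  f
    6  cededfdfbffafe$fcebfffa  a
    7  dedfdfbffafe$fcebffface  e
    8  dfbffafe$fcebfffacededf  f
    9  dfdfbffafe$fcebfffacede  e
   10  e$fcebfffacededfdfbffaf  f
   11  ebfffacededfdfbffafe$fc  c
   12  ededfdfbffafe$fcebfffac  c
   13  edfdfbffafe$fcebfffaced  d
   14  facededfdfbffafe$fcebff  f
   15  fafe$fcebfffacededfdfbf  f
   16  fbffafe$fcebfffacededfd  d
   17  fcebfffacededfdfbffafe$  $
   18  fdfbffafe$fcebfffaceded  d
   19  fe$fcebfffacededfdfbffa  a
   20  ffacededfdfbffafe$fcebf  f
   21  ffafe$fcebfffacededfdfb  b
   22  fffacededfdfbffafe$fceb  b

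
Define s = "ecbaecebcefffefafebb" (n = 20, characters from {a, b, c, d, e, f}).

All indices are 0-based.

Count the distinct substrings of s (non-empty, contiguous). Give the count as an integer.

189

sorted suffixes:
  #0 SA[0]=3  'aecebcefffefafebb'
  #1 SA[1]=15  'afebb'
  #2 SA[2]=19  'b'
  #3 SA[3]=2  'baecebcefffefafebb'
  #4 SA[4]=18  'bb'
  #5 SA[5]=7  'bcefffefafebb'
  #6 SA[6]=1  'cbaecebcefffefafebb'
  #7 SA[7]=5  'cebcefffefafebb'
  #8 SA[8]=8  'cefffefafebb'
  #9 SA[9]=17  'ebb'
  #10 SA[10]=6  'ebcefffefafebb'
  #11 SA[11]=0  'ecbaecebcefffefafebb'
  #12 SA[12]=4  'ecebcefffefafebb'
  #13 SA[13]=13  'efafebb'
  #14 SA[14]=9  'efffefafebb'
  #15 SA[15]=14  'fafebb'
  #16 SA[16]=16  'febb'
  #17 SA[17]=12  'fefafebb'
  #18 SA[18]=11  'ffefafebb'
  #19 SA[19]=10  'fffefafebb'

SA = [3, 15, 19, 2, 18, 7, 1, 5, 8, 17, 6, 0, 4, 13, 9, 14, 16, 12, 11, 10]
i: (SA[i-1],SA[i]) lcp shared
  1: (3,15) 1 'a'
  2: (15,19) 0 ''
  3: (19,2) 1 'b'
  4: (2,18) 1 'b'
  5: (18,7) 1 'b'
  6: (7,1) 0 ''
  7: (1,5) 1 'c'
  8: (5,8) 2 'ce'
  9: (8,17) 0 ''
  10: (17,6) 2 'eb'
  11: (6,0) 1 'e'
  12: (0,4) 2 'ec'
  13: (4,13) 1 'e'
  14: (13,9) 2 'ef'
  15: (9,14) 0 ''
  16: (14,16) 1 'f'
  17: (16,12) 2 'fe'
  18: (12,11) 1 'f'
  19: (11,10) 2 'ff'

n(n+1)/2 = 20·21/2 = 210
Σ LCP = 0 + 1 + 0 + 1 + 1 + 1 + 0 + 1 + 2 + 0 + 2 + 1 + 2 + 1 + 2 + 0 + 1 + 2 + 1 + 2 = 21
distinct = 210 − 21 = 189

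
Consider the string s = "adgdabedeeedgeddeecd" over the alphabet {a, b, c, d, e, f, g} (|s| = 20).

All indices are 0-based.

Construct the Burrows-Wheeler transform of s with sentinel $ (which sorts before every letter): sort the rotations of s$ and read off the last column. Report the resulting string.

rank  rotation               last
    0  $adgdabedeeedgeddeecd  d
    1  abedeeedgeddeecd$adgd  d
    2  adgdabedeeedgeddeecd$  $
    3  bedeeedgeddeecd$adgda  a
    4  cd$adgdabedeeedgeddee  e
    5  d$adgdabedeeedgeddeec  c
    6  dabedeeedgeddeecd$adg  g
    7  ddeecd$adgdabedeeedge  e
    8  deecd$adgdabedeeedged  d
    9  deeedgeddeecd$adgdabe  e
   10  dgdabedeeedgeddeecd$a  a
   11  dgeddeecd$adgdabedeee  e
   12  ecd$adgdabedeeedgedde  e
   13  eddeecd$adgdabedeeedg  g
   14  edeeedgeddeecd$adgdab  b
   15  edgeddeecd$adgdabedee  e
   16  eecd$adgdabedeeedgedd  d
   17  eedgeddeecd$adgdabede  e
   18  eeedgeddeecd$adgdabed  d
   19  gdabedeeedgeddeecd$ad  d
   20  geddeecd$adgdabedeeed  d

dd$aecgedeaeegbededdd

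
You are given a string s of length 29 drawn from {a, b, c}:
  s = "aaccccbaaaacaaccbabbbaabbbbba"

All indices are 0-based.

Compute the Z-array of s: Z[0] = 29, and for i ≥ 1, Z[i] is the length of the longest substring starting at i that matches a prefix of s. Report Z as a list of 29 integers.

[29, 1, 0, 0, 0, 0, 0, 2, 2, 3, 1, 0, 4, 1, 0, 0, 0, 1, 0, 0, 0, 2, 1, 0, 0, 0, 0, 0, 1]

Z[0]=29
i=1: outside box; Z[1]=1 extend→box=[1,2)
i=2: outside box; Z[2]=0
i=3: outside box; Z[3]=0
i=4: outside box; Z[4]=0
i=5: outside box; Z[5]=0
i=6: outside box; Z[6]=0
i=7: outside box; Z[7]=2 extend→box=[7,9)
i=8: min(r-i=1, Z[1]=1)=1; Z[8]=2 extend→box=[8,10)
i=9: min(r-i=1, Z[1]=1)=1; Z[9]=3 extend→box=[9,12)
i=10: min(r-i=2, Z[1]=1)=1; Z[10]=1
i=11: min(r-i=1, Z[2]=0)=0; Z[11]=0
i=12: outside box; Z[12]=4 extend→box=[12,16)
i=13: min(r-i=3, Z[1]=1)=1; Z[13]=1
i=14: min(r-i=2, Z[2]=0)=0; Z[14]=0
i=15: min(r-i=1, Z[3]=0)=0; Z[15]=0
i=16: outside box; Z[16]=0
i=17: outside box; Z[17]=1 extend→box=[17,18)
i=18: outside box; Z[18]=0
i=19: outside box; Z[19]=0
i=20: outside box; Z[20]=0
i=21: outside box; Z[21]=2 extend→box=[21,23)
i=22: min(r-i=1, Z[1]=1)=1; Z[22]=1
i=23: outside box; Z[23]=0
i=24: outside box; Z[24]=0
i=25: outside box; Z[25]=0
i=26: outside box; Z[26]=0
i=27: outside box; Z[27]=0
i=28: outside box; Z[28]=1 extend→box=[28,29)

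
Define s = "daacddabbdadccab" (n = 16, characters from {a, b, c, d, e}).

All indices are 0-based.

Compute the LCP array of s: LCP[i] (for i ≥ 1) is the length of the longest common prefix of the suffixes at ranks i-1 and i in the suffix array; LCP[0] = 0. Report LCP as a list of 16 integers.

rank | idx | suffix
   0 |   1 | aacddabbdadccab
   1 |  14 | ab
   2 |   6 | abbdadccab
   3 |   2 | acddabbdadccab
   4 |  10 | adccab
   5 |  15 | b
   6 |   7 | bbdadccab
   7 |   8 | bdadccab
   8 |  13 | cab
   9 |  12 | ccab
  10 |   3 | cddabbdadccab
  11 |   0 | daacddabbdadccab
  12 |   5 | dabbdadccab
  13 |   9 | dadccab
  14 |  11 | dccab
  15 |   4 | ddabbdadccab

SA = [1, 14, 6, 2, 10, 15, 7, 8, 13, 12, 3, 0, 5, 9, 11, 4]
i: (SA[i-1],SA[i]) lcp shared
  1: (1,14) 1 'a'
  2: (14,6) 2 'ab'
  3: (6,2) 1 'a'
  4: (2,10) 1 'a'
  5: (10,15) 0 ''
  6: (15,7) 1 'b'
  7: (7,8) 1 'b'
  8: (8,13) 0 ''
  9: (13,12) 1 'c'
  10: (12,3) 1 'c'
  11: (3,0) 0 ''
  12: (0,5) 2 'da'
  13: (5,9) 2 'da'
  14: (9,11) 1 'd'
  15: (11,4) 1 'd'

[0, 1, 2, 1, 1, 0, 1, 1, 0, 1, 1, 0, 2, 2, 1, 1]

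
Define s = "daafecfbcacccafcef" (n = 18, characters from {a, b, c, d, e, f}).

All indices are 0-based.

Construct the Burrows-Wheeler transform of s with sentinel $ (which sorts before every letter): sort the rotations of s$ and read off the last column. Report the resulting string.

fdccafbccafe$fcecaa

rank  rotation             last
    0  $daafecfbcacccafcef  f
    1  aafecfbcacccafcef$d  d
    2  acccafcef$daafecfbc  c
    3  afcef$daafecfbcaccc  c
    4  afecfbcacccafcef$da  a
    5  bcacccafcef$daafecf  f
    6  cacccafcef$daafecfb  b
    7  cafcef$daafecfbcacc  c
    8  ccafcef$daafecfbcac  c
    9  cccafcef$daafecfbca  a
   10  cef$daafecfbcacccaf  f
   11  cfbcacccafcef$daafe  e
   12  daafecfbcacccafcef$  $
   13  ecfbcacccafcef$daaf  f
   14  ef$daafecfbcacccafc  c
   15  f$daafecfbcacccafce  e
   16  fbcacccafcef$daafec  c
   17  fcef$daafecfbcaccca  a
   18  fecfbcacccafcef$daa  a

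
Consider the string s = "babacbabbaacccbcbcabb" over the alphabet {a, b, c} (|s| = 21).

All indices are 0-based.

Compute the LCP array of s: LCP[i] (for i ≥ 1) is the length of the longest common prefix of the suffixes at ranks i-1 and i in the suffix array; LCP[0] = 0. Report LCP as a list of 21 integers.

[0, 1, 2, 3, 1, 2, 0, 1, 2, 3, 2, 1, 2, 1, 2, 0, 1, 2, 3, 1, 2]

rank | idx | suffix
   0 |   9 | aacccbcbcabb
   1 |   1 | abacbabbaacccbcbcabb
   2 |  18 | abb
   3 |   6 | abbaacccbcbcabb
   4 |   3 | acbabbaacccbcbcabb
   5 |  10 | acccbcbcabb
   6 |  20 | b
   7 |   8 | baacccbcbcabb
   8 |   0 | babacbabbaacccbcbcabb
   9 |   5 | babbaacccbcbcabb
  10 |   2 | bacbabbaacccbcbcabb
  11 |  19 | bb
  12 |   7 | bbaacccbcbcabb
  13 |  16 | bcabb
  14 |  14 | bcbcabb
  15 |  17 | cabb
  16 |   4 | cbabbaacccbcbcabb
  17 |  15 | cbcabb
  18 |  13 | cbcbcabb
  19 |  12 | ccbcbcabb
  20 |  11 | cccbcbcabb

SA = [9, 1, 18, 6, 3, 10, 20, 8, 0, 5, 2, 19, 7, 16, 14, 17, 4, 15, 13, 12, 11]
rank  pair      lcp
   1  s[9:],s[1:]  1  'a'
   2  s[1:],s[18:]  2  'ab'
   3  s[18:],s[6:]  3  'abb'
   4  s[6:],s[3:]  1  'a'
   5  s[3:],s[10:]  2  'ac'
   6  s[10:],s[20:]  0  ''
   7  s[20:],s[8:]  1  'b'
   8  s[8:],s[0:]  2  'ba'
   9  s[0:],s[5:]  3  'bab'
  10  s[5:],s[2:]  2  'ba'
  11  s[2:],s[19:]  1  'b'
  12  s[19:],s[7:]  2  'bb'
  13  s[7:],s[16:]  1  'b'
  14  s[16:],s[14:]  2  'bc'
  15  s[14:],s[17:]  0  ''
  16  s[17:],s[4:]  1  'c'
  17  s[4:],s[15:]  2  'cb'
  18  s[15:],s[13:]  3  'cbc'
  19  s[13:],s[12:]  1  'c'
  20  s[12:],s[11:]  2  'cc'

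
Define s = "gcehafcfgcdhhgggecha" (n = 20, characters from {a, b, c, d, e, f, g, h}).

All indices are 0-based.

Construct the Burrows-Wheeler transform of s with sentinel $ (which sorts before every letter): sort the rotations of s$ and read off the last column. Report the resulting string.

rank  rotation               last
    0  $gcehafcfgcdhhgggecha  a
    1  a$gcehafcfgcdhhgggech  h
    2  afcfgcdhhgggecha$gceh  h
    3  cdhhgggecha$gcehafcfg  g
    4  cehafcfgcdhhgggecha$g  g
    5  cfgcdhhgggecha$gcehaf  f
    6  cha$gcehafcfgcdhhggge  e
    7  dhhgggecha$gcehafcfgc  c
    8  echa$gcehafcfgcdhhggg  g
    9  ehafcfgcdhhgggecha$gc  c
   10  fcfgcdhhgggecha$gceha  a
   11  fgcdhhgggecha$gcehafc  c
   12  gcdhhgggecha$gcehafcf  f
   13  gcehafcfgcdhhgggecha$  $
   14  gecha$gcehafcfgcdhhgg  g
   15  ggecha$gcehafcfgcdhhg  g
   16  gggecha$gcehafcfgcdhh  h
   17  ha$gcehafcfgcdhhgggec  c
   18  hafcfgcdhhgggecha$gce  e
   19  hgggecha$gcehafcfgcdh  h
   20  hhgggecha$gcehafcfgcd  d

ahhggfecgcacf$gghcehd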